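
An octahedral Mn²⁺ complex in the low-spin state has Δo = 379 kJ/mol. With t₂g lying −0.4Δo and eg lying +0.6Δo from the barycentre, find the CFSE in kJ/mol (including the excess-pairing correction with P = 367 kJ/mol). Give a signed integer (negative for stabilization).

-24

Mn²⁺: group 7, so d-count = 7 − 2 = 5.
The d⁵ electrons fill as t₂g⁵ eg⁰.
The orbital stabilization is -2.0Δo = -2.0 × 379 = -758 kJ/mol.
Relative to high-spin t₂g³ eg² (0 paired), the low-spin configuration has 2 additional pairs, contributing +2 × 367 = +734 kJ/mol.
Overall CFSE = -758 + 734 = -24 kJ/mol.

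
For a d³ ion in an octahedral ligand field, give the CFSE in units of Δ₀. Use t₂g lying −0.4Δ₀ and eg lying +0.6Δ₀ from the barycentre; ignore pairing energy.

-1.2 Δ₀

For octahedral d³ the high- and low-spin configurations coincide.
Configuration: t₂g³ eg⁰.
CFSE = 3(-0.4Δ₀) + 0(0.6Δ₀) = -1.2Δ₀ + 0.0Δ₀ = -1.2Δ₀.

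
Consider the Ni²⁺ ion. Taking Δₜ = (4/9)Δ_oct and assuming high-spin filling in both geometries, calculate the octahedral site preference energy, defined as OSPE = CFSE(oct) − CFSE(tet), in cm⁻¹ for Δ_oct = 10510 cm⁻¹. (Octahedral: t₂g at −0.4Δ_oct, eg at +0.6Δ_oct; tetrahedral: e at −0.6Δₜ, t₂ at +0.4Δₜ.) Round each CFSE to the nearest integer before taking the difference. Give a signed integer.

-8875

Ni sits in group 10; removing 2 electrons leaves Ni²⁺ with 10 − 2 = 8 d electrons.
In an octahedral site d⁸ (HS) is t2g^6 e_g^2, giving CFSE(oct) = -1.2Δ_oct = -12612 cm⁻¹.
Tetrahedral e^4 t2^4 gives -0.8Δₜ = -0.8 × (4/9) × 10510 = -3737 cm⁻¹.
OSPE = -12612 − (-3737) = -8875 cm⁻¹.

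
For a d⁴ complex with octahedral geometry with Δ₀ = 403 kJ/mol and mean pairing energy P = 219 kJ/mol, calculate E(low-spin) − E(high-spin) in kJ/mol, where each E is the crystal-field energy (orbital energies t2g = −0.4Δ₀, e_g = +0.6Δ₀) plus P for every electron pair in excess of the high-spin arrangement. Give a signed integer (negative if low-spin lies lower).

High-spin: t2g^3 e_g^1, CFSE = -0.6Δ₀ = -242 kJ/mol.
Low-spin t2g^4 e_g^0 gives -1.6Δ₀ = -645 kJ/mol, but forming 1 extra pair costs 1P = 219 kJ/mol, so E(LS) = -645 + 219 = -426 kJ/mol.
The difference is -426 − (-242) = -184 kJ/mol, so low-spin lies lower.

-184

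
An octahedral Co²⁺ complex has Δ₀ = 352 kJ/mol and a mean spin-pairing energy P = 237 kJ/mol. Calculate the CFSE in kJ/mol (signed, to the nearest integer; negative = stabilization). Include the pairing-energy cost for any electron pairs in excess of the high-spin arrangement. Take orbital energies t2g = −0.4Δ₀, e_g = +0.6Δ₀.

-397

Co sits in group 9; removing 2 electrons leaves Co²⁺ with 9 − 2 = 7 d electrons.
Δ₀ > P, so pairing is preferred: the ground state is low-spin.
Configuration: t2g^6 e_g^1.
Orbital CFSE = -1.8Δ₀ = -1.8 × 352 = -634 kJ/mol.
Excess pairs vs high-spin: 3 − 2 = 1; pairing cost = +237 kJ/mol.
Net CFSE = -634 + 237 = -397 kJ/mol.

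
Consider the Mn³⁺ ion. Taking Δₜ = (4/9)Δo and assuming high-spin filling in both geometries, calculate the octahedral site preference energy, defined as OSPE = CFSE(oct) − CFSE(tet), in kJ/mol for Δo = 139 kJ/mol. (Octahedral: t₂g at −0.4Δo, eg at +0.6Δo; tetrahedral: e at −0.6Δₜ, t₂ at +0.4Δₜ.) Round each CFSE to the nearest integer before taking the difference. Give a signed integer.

Mn sits in group 7; removing 3 electrons leaves Mn³⁺ with 7 − 3 = 4 d electrons.
Octahedral high-spin t₂g³ eg¹: CFSE = -0.6 × 139 = -83 kJ/mol.
Tetrahedral e² t₂² gives -0.4Δₜ = -0.4 × (4/9) × 139 = -25 kJ/mol.
Subtracting, OSPE = -83 − (-25) = -58 kJ/mol.

-58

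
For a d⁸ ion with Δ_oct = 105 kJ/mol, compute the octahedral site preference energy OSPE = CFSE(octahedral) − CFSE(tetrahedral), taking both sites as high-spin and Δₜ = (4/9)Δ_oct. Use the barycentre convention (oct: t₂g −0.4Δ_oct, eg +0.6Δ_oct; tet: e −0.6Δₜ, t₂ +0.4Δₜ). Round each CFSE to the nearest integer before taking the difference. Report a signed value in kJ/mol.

-89

Octahedral high-spin t₂g⁶ eg²: CFSE = -1.2 × 105 = -126 kJ/mol.
Tetrahedral: e⁴ t₂⁴, CFSE = 4(−0.6) + 4(+0.4) = -0.8Δₜ = -0.8 × (4/9) × 105 = -37 kJ/mol.
OSPE = CFSE(oct) − CFSE(tet) = -126 − (-37) = -89 kJ/mol.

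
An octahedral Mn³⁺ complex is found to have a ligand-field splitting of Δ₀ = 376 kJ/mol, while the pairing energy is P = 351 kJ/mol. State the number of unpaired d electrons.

2

Mn³⁺: group 7, so d-count = 7 − 3 = 4.
With Δ₀ > P the complex is low-spin.
Filling d⁴ accordingly: t2g^4 e_g^0.
Unpaired electrons: 2.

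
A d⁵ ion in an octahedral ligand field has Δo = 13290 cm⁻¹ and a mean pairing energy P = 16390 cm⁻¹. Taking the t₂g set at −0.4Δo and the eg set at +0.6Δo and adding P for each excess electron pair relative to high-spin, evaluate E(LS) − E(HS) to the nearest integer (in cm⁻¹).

In the high-spin limit (t₂g³ eg²) the orbital term is 0.0Δo = 0 cm⁻¹, with no excess pairing.
Low-spin t₂g⁵ eg⁰ gives -2.0Δo = -26580 cm⁻¹, but forming 2 extra pairs costs 2P = 32780 cm⁻¹, so E(LS) = -26580 + 32780 = 6200 cm⁻¹.
Thus E(LS) − E(HS) = 6200 cm⁻¹.

6200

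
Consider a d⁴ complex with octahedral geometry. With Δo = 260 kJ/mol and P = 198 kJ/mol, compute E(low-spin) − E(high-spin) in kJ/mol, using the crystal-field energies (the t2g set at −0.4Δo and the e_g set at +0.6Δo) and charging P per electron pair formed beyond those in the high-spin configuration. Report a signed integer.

-62

High-spin d⁴ fills as t2g^3 e_g^1 with CFSE 3(−0.4) + 1(+0.6) = -0.6Δo = -156 kJ/mol.
Low-spin: t2g^4 e_g^0, orbital CFSE = -1.6Δo = -416 kJ/mol; plus 1 excess pair × P = +198 kJ/mol; total -218 kJ/mol.
E(LS) − E(HS) = -218 − (-156) = -62 kJ/mol.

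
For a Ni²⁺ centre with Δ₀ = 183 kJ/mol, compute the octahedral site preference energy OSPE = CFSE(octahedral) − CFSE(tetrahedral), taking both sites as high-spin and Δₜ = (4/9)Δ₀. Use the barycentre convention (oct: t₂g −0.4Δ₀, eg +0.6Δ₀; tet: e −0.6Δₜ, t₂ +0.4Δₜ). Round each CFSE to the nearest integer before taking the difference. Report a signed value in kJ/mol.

-155

Ni sits in group 10; removing 2 electrons leaves Ni²⁺ with 10 − 2 = 8 d electrons.
In an octahedral site d⁸ (HS) is t₂g⁶ eg², giving CFSE(oct) = -1.2Δ₀ = -220 kJ/mol.
Tetrahedral: e⁴ t₂⁴, CFSE = 4(−0.6) + 4(+0.4) = -0.8Δₜ = -0.8 × (4/9) × 183 = -65 kJ/mol.
OSPE = -220 − (-65) = -155 kJ/mol.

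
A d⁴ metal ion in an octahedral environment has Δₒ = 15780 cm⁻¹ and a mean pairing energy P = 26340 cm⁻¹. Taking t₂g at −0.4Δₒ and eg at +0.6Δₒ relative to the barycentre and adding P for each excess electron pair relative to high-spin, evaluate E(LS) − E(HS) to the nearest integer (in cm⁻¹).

In the high-spin limit (t₂g³ eg¹) the orbital term is -0.6Δₒ = -9468 cm⁻¹, with no excess pairing.
For low-spin the configuration is t₂g⁴ eg⁰: orbital energy -1.6 × 15780 = -25248 cm⁻¹, and 1 additional pair relative to high-spin adds 26340 cm⁻¹, giving 1092 cm⁻¹.
Thus E(LS) − E(HS) = 10560 cm⁻¹.

10560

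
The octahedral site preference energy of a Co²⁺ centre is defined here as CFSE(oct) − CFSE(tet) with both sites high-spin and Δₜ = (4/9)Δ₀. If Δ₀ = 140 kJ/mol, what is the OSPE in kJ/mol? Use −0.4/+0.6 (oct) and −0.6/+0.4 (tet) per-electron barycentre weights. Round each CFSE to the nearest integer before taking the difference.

-37

Co²⁺: group 9, so d-count = 9 − 2 = 7.
In an octahedral site d⁷ (HS) is t₂g⁵ eg², giving CFSE(oct) = -0.8Δ₀ = -112 kJ/mol.
In a tetrahedral site the filling is e⁴ t₂³: CFSE(tet) = -1.2Δₜ = -1.2 × (4/9)(140) = -75 kJ/mol.
OSPE = -112 − (-75) = -37 kJ/mol.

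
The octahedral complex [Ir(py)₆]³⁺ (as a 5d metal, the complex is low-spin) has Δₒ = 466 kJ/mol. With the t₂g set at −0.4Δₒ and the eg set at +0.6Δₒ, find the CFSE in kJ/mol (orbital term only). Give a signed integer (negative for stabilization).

-1118

py is neutral, so the +3 overall charge sits on Ir: oxidation state +3.
Ir³⁺: group 9, so d-count = 9 − 3 = 6.
Electron filling gives t₂g⁶ eg⁰.
Orbital CFSE = 6(-0.4) + 0(0.6) = -2.4Δₒ = -2.4 × 466 = -1118 kJ/mol.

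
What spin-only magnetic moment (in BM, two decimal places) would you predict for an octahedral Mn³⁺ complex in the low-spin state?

2.83 BM

Mn is in group 7, so Mn³⁺ is d⁴ (7 − 3 = 4).
Configuration: t2g^4 e_g^0 → 2 unpaired electrons.
μ(spin-only) = √[2(2+2)] = √8 ≈ 2.83 BM.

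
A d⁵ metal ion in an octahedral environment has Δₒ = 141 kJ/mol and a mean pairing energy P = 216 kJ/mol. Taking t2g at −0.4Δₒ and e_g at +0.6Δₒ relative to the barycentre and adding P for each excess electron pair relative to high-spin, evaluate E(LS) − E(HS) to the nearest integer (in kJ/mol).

150

High-spin d⁵ fills as t2g^3 e_g^2 with CFSE 3(−0.4) + 2(+0.6) = 0.0Δₒ = 0 kJ/mol.
For low-spin the configuration is t2g^5 e_g^0: orbital energy -2.0 × 141 = -282 kJ/mol, and 2 additional pairs relative to high-spin add 432 kJ/mol, giving 150 kJ/mol.
The difference is 150 − (0) = 150 kJ/mol, so high-spin lies lower.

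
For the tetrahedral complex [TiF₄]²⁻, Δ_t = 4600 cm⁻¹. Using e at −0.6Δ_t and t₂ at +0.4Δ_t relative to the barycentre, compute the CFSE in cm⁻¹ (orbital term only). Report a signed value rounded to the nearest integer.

-5520

Each F⁻ contributes -1; 4 × (-1) = -4. With overall charge -2, Ti is in the +2 oxidation state.
Group 4 minus oxidation state +2 gives a d² configuration for Ti²⁺.
With tetrahedral geometry the complex is necessarily high-spin.
The d² electrons fill as e² t₂⁰.
The orbital stabilization is -1.2Δ_t = -1.2 × 4600 = -5520 cm⁻¹.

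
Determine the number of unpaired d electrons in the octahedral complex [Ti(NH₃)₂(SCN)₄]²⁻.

Ligand charges: 2×(+0) from NH₃ and 4×(-1) from SCN⁻ sum to -4; with overall charge -2, Ti is +2.
Group 4 minus oxidation state +2 gives a d² configuration for Ti²⁺.
Configuration: t2g^2 e_g^0, giving 2 unpaired electrons.

2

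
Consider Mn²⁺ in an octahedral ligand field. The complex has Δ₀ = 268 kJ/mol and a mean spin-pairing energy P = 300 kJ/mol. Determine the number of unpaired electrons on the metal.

5

Mn²⁺: group 7, so d-count = 7 − 2 = 5.
Δ₀ < P, so pairing is avoided: the ground state is high-spin.
That gives t2g^3 e_g^2.
Unpaired electrons: 5.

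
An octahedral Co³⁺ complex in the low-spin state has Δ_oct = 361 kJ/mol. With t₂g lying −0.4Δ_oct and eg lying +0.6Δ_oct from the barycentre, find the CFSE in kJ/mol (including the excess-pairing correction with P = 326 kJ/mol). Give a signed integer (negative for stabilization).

Co is in group 9, so Co³⁺ is d⁶ (9 − 3 = 6).
Configuration: t₂g⁶ eg⁰.
The orbital stabilization is -2.4Δ_oct = -2.4 × 361 = -866 kJ/mol.
High-spin d⁶ would be t₂g⁴ eg² with 1 pair; low-spin has 3, so 2 excess pairs cost +2P = +652 kJ/mol.
Combining: -866 + 652 = -214 kJ/mol.

-214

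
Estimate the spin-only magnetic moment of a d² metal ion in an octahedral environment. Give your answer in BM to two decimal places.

For octahedral d² the high- and low-spin configurations coincide.
Configuration: t2g^2 e_g^0 → 2 unpaired electrons.
μ(spin-only) = √[2(2+2)] = √8 ≈ 2.83 BM.

2.83 BM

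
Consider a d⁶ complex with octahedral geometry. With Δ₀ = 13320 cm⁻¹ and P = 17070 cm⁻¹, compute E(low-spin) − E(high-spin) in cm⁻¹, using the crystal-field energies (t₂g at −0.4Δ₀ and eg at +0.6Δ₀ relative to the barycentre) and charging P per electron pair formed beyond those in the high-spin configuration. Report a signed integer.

7500

In the high-spin limit (t₂g⁴ eg²) the orbital term is -0.4Δ₀ = -5328 cm⁻¹, with no excess pairing.
Low-spin: t₂g⁶ eg⁰, orbital CFSE = -2.4Δ₀ = -31968 cm⁻¹; plus 2 excess pairs × P = +34140 cm⁻¹; total 2172 cm⁻¹.
The difference is 2172 − (-5328) = 7500 cm⁻¹, so high-spin lies lower.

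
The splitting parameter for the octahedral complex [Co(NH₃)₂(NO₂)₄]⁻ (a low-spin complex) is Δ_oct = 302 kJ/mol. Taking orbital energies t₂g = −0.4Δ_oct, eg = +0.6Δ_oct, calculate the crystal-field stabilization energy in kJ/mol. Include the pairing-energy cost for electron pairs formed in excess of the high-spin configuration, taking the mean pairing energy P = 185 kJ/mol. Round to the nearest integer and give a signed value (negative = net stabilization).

-355

Ligand charges: 2×(+0) from NH₃ and 4×(-1) from NO₂⁻ sum to -4; with overall charge -1, Co is +3.
Group 9 minus oxidation state +3 gives a d⁶ configuration for Co³⁺.
Configuration: t₂g⁶ eg⁰.
Orbital CFSE = 6(-0.4) + 0(0.6) = -2.4Δ_oct = -2.4 × 302 = -725 kJ/mol.
Pairing penalty: 3 pairs vs 1 in the high-spin reference → 2 extra × P = 370 kJ/mol.
Overall CFSE = -725 + 370 = -355 kJ/mol.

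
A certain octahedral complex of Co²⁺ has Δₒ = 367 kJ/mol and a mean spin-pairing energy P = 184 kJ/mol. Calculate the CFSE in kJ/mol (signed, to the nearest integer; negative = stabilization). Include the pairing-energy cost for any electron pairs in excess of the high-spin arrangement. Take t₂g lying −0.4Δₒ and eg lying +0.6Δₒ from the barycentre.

Group 9 minus oxidation state +2 gives a d⁷ configuration for Co²⁺.
Here Δₒ > P (367 > 184), so the low-spin state is favoured.
Configuration: t₂g⁶ eg¹.
Orbital CFSE = -1.8Δₒ = -1.8 × 367 = -661 kJ/mol.
Excess pairs vs high-spin: 3 − 2 = 1; pairing cost = +184 kJ/mol.
Net CFSE = -661 + 184 = -477 kJ/mol.

-477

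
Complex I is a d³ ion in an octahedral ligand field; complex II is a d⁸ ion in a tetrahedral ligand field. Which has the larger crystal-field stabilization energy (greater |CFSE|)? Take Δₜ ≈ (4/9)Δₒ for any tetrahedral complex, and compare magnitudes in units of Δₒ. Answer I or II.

I

I: t₂g³ eg⁰, CFSE = -1.2Δₒ.
II: Tetrahedral splitting is small, so the complex is high-spin; e⁴ t₂⁴, CFSE = -0.8Δₜ ≈ -0.36Δₒ.
So I has the larger |CFSE|.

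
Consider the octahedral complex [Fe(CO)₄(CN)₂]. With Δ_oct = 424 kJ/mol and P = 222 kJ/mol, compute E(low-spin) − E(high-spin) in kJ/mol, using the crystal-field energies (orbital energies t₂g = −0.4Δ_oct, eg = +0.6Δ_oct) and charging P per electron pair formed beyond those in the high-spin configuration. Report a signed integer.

-404

Ligand charges: 4×(+0) from CO and 2×(-1) from CN⁻ sum to -2; with overall charge +0, Fe is +2.
Fe is in group 8, so Fe²⁺ is d⁶ (8 − 2 = 6).
In the high-spin limit (t₂g⁴ eg²) the orbital term is -0.4Δ_oct = -170 kJ/mol, with no excess pairing.
For low-spin the configuration is t₂g⁶ eg⁰: orbital energy -2.4 × 424 = -1018 kJ/mol, and 2 additional pairs relative to high-spin add 444 kJ/mol, giving -574 kJ/mol.
Thus E(LS) − E(HS) = -404 kJ/mol.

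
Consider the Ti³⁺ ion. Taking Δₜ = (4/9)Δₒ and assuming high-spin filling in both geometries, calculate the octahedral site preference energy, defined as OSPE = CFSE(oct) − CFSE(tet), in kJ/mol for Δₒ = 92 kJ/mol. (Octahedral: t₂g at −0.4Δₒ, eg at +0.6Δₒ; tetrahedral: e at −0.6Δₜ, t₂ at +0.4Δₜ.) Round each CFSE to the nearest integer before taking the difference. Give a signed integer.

-12

Ti³⁺: group 4, so d-count = 4 − 3 = 1.
Octahedral high-spin t₂g¹ eg⁰: CFSE = -0.4 × 92 = -37 kJ/mol.
In a tetrahedral site the filling is e¹ t₂⁰: CFSE(tet) = -0.6Δₜ = -0.6 × (4/9)(92) = -25 kJ/mol.
Subtracting, OSPE = -37 − (-25) = -12 kJ/mol.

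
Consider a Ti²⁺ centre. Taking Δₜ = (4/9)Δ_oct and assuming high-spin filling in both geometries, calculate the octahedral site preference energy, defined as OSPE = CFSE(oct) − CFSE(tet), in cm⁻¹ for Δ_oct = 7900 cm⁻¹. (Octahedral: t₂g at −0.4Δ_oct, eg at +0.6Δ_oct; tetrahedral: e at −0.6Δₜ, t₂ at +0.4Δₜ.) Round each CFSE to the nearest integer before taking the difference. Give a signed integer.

-2107

Ti²⁺: group 4, so d-count = 4 − 2 = 2.
Octahedral (high-spin): t₂g² eg⁰, CFSE = 2(−0.4) + 0(+0.6) = -0.8Δ_oct = -0.8 × 7900 = -6320 cm⁻¹.
Tetrahedral: e² t₂⁰, CFSE = 2(−0.6) + 0(+0.4) = -1.2Δₜ = -1.2 × (4/9) × 7900 = -4213 cm⁻¹.
Subtracting, OSPE = -6320 − (-4213) = -2107 cm⁻¹.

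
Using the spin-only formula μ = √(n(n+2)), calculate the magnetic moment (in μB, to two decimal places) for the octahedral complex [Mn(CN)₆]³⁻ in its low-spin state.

Each CN⁻ contributes -1; 6 × (-1) = -6. With overall charge -3, Mn is in the +3 oxidation state.
Mn sits in group 7; removing 3 electrons leaves Mn³⁺ with 7 − 3 = 4 d electrons.
Configuration: t2g^4 e_g^0 → 2 unpaired electrons.
μ(spin-only) = √[2(2+2)] = √8 ≈ 2.83 μB.

2.83 μB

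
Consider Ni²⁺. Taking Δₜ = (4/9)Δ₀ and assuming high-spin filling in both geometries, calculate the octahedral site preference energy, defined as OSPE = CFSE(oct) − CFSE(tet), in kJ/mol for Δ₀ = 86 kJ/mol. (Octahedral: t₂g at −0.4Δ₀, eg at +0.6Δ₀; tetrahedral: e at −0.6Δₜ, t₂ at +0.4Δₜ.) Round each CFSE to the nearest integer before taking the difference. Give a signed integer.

Group 10 minus oxidation state +2 gives a d⁸ configuration for Ni²⁺.
Octahedral (high-spin): t₂g⁶ eg², CFSE = 6(−0.4) + 2(+0.6) = -1.2Δ₀ = -1.2 × 86 = -103 kJ/mol.
In a tetrahedral site the filling is e⁴ t₂⁴: CFSE(tet) = -0.8Δₜ = -0.8 × (4/9)(86) = -31 kJ/mol.
OSPE = -103 − (-31) = -72 kJ/mol.

-72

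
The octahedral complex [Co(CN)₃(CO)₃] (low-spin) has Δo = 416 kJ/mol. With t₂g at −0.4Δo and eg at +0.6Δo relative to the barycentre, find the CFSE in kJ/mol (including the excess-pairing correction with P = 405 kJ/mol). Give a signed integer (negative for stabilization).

-188

Ligand charges: 3×(-1) from CN⁻ and 3×(+0) from CO sum to -3; with overall charge +0, Co is +3.
Co is in group 9, so Co³⁺ is d⁶ (9 − 3 = 6).
Electron filling gives t₂g⁶ eg⁰.
CFSE(orbital) = 6×(-0.4Δo) + 0×(0.6Δo) = -2.4Δo; with Δo = 416 kJ/mol that is -998 kJ/mol.
Relative to high-spin t₂g⁴ eg² (1 paired), the low-spin configuration has 2 additional pairs, contributing +2 × 405 = +810 kJ/mol.
Net CFSE = -998 + 810 = -188 kJ/mol.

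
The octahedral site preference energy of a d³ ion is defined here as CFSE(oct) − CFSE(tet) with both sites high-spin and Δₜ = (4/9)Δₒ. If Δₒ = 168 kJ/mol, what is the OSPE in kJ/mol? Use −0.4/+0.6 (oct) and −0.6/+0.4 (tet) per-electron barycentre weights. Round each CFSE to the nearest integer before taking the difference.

In an octahedral site d³ (HS) is t2g^3 e_g^0, giving CFSE(oct) = -1.2Δₒ = -202 kJ/mol.
Tetrahedral: e^2 t2^1, CFSE = 2(−0.6) + 1(+0.4) = -0.8Δₜ = -0.8 × (4/9) × 168 = -60 kJ/mol.
Subtracting, OSPE = -202 − (-60) = -142 kJ/mol.

-142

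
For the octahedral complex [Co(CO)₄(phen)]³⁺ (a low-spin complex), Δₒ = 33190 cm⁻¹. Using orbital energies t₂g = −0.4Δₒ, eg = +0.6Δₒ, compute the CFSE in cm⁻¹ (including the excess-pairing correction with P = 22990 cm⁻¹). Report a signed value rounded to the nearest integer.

-33676

Ligand charges: 4×(+0) from CO and 1×(+0) from phen sum to +0; with overall charge +3, Co is +3.
Co is in group 9, so Co³⁺ is d⁶ (9 − 3 = 6).
Electron filling gives t₂g⁶ eg⁰.
CFSE(orbital) = 6×(-0.4Δₒ) + 0×(0.6Δₒ) = -2.4Δₒ; with Δₒ = 33190 cm⁻¹ that is -79656 cm⁻¹.
Pairing penalty: 3 pairs vs 1 in the high-spin reference → 2 extra × P = 45980 cm⁻¹.
Overall CFSE = -79656 + 45980 = -33676 cm⁻¹.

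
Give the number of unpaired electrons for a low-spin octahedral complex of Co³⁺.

0

Co is in group 9, so Co³⁺ is d⁶ (9 − 3 = 6).
Configuration: t2g^6 e_g^0, giving 0 unpaired electrons.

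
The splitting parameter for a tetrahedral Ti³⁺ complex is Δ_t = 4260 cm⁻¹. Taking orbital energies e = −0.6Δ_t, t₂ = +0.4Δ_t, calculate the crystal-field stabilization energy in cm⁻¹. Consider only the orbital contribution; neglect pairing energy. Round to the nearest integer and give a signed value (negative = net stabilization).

Group 4 minus oxidation state +3 gives a d¹ configuration for Ti³⁺.
Tetrahedral fields are weak (Δₜ ≈ 4/9 Δₒ), so electrons fill high-spin.
Configuration: e¹ t₂⁰.
The orbital stabilization is -0.6Δ_t = -0.6 × 4260 = -2556 cm⁻¹.

-2556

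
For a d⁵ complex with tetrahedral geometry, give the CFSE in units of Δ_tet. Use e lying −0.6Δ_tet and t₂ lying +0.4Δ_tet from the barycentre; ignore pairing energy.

0.0 Δ_tet

Tetrahedral fields are weak (Δₜ ≈ 4/9 Δₒ), so electrons fill high-spin.
Configuration: e² t₂³.
CFSE = 2(-0.6Δ_tet) + 3(0.4Δ_tet) = -1.2Δ_tet + 1.2Δ_tet = 0.0Δ_tet.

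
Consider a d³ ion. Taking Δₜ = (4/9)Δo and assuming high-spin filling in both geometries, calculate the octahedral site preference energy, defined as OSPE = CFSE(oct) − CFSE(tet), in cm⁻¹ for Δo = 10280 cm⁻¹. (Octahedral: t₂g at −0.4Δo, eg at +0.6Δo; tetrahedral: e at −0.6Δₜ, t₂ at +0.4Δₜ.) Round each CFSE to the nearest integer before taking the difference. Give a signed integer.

Octahedral high-spin t2g^3 e_g^0: CFSE = -1.2 × 10280 = -12336 cm⁻¹.
Tetrahedral: e^2 t2^1, CFSE = 2(−0.6) + 1(+0.4) = -0.8Δₜ = -0.8 × (4/9) × 10280 = -3655 cm⁻¹.
OSPE = -12336 − (-3655) = -8681 cm⁻¹.

-8681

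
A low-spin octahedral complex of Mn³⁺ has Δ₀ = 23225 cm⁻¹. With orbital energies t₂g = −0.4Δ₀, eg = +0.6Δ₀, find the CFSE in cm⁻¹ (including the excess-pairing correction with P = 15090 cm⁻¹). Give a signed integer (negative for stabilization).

-22070

Mn³⁺: group 7, so d-count = 7 − 3 = 4.
The d⁴ electrons fill as t₂g⁴ eg⁰.
The orbital stabilization is -1.6Δ₀ = -1.6 × 23225 = -37160 cm⁻¹.
Relative to high-spin t₂g³ eg¹ (0 paired), the low-spin configuration has 1 additional pair, contributing +1 × 15090 = +15090 cm⁻¹.
Overall CFSE = -37160 + 15090 = -22070 cm⁻¹.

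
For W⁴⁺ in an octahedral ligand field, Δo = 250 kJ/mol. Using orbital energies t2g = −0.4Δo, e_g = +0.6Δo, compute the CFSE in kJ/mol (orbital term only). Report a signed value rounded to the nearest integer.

W⁴⁺: group 6, so d-count = 6 − 4 = 2.
For octahedral d² the high- and low-spin configurations coincide.
Configuration: t2g^2 e_g^0.
CFSE(orbital) = 2×(-0.4Δo) + 0×(0.6Δo) = -0.8Δo; with Δo = 250 kJ/mol that is -200 kJ/mol.

-200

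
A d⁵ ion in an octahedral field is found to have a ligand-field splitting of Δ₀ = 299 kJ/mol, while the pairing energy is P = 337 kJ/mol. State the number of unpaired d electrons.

5

Here Δ₀ < P (299 < 337), so the high-spin state is favoured.
Filling d⁵ accordingly: t2g^3 e_g^2.
Unpaired electrons: 5.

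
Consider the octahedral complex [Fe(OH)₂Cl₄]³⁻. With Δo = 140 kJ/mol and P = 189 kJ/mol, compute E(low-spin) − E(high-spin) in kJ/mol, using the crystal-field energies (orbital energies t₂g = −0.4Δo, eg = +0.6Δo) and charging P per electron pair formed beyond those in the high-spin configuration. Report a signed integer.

98

Ligand charges: 2×(-1) from OH⁻ and 4×(-1) from Cl⁻ sum to -6; with overall charge -3, Fe is +3.
Fe³⁺: group 8, so d-count = 8 − 3 = 5.
High-spin: t₂g³ eg², CFSE = 0.0Δo = 0 kJ/mol.
Low-spin: t₂g⁵ eg⁰, orbital CFSE = -2.0Δo = -280 kJ/mol; plus 2 excess pairs × P = +378 kJ/mol; total 98 kJ/mol.
Thus E(LS) − E(HS) = 98 kJ/mol.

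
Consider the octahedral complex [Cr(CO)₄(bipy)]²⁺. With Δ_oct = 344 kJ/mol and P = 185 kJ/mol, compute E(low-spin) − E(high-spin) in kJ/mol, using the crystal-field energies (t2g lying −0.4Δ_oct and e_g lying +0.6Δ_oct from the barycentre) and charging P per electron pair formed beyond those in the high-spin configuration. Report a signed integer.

Ligand charges: 4×(+0) from CO and 1×(+0) from bipy sum to +0; with overall charge +2, Cr is +2.
Cr is in group 6, so Cr²⁺ is d⁴ (6 − 2 = 4).
High-spin: t2g^3 e_g^1, CFSE = -0.6Δ_oct = -206 kJ/mol.
Low-spin: t2g^4 e_g^0, orbital CFSE = -1.6Δ_oct = -550 kJ/mol; plus 1 excess pair × P = +185 kJ/mol; total -365 kJ/mol.
Thus E(LS) − E(HS) = -159 kJ/mol.

-159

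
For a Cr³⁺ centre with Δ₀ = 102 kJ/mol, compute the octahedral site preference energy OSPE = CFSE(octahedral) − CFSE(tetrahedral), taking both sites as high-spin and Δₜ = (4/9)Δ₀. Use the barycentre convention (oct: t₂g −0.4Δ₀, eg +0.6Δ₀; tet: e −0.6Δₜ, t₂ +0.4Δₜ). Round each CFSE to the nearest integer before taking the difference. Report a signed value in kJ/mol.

-86

Group 6 minus oxidation state +3 gives a d³ configuration for Cr³⁺.
Octahedral (high-spin): t₂g³ eg⁰, CFSE = 3(−0.4) + 0(+0.6) = -1.2Δ₀ = -1.2 × 102 = -122 kJ/mol.
Tetrahedral: e² t₂¹, CFSE = 2(−0.6) + 1(+0.4) = -0.8Δₜ = -0.8 × (4/9) × 102 = -36 kJ/mol.
OSPE = -122 − (-36) = -86 kJ/mol.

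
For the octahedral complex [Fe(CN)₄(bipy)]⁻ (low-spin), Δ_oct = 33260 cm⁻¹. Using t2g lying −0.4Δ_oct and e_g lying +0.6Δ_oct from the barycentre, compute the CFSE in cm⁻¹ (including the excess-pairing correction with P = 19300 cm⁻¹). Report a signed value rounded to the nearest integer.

Ligand charges: 4×(-1) from CN⁻ and 1×(+0) from bipy sum to -4; with overall charge -1, Fe is +3.
Fe³⁺: group 8, so d-count = 8 − 3 = 5.
Configuration: t2g^5 e_g^0.
Orbital CFSE = 5(-0.4) + 0(0.6) = -2.0Δ_oct = -2.0 × 33260 = -66520 cm⁻¹.
Relative to high-spin t2g^3 e_g^2 (0 paired), the low-spin configuration has 2 additional pairs, contributing +2 × 19300 = +38600 cm⁻¹.
Overall CFSE = -66520 + 38600 = -27920 cm⁻¹.

-27920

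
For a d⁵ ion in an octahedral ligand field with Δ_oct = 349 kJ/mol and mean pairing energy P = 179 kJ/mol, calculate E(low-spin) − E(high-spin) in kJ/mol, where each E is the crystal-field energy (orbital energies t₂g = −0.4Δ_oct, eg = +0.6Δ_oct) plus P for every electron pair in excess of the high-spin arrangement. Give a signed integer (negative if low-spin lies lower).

-340

High-spin: t₂g³ eg², CFSE = 0.0Δ_oct = 0 kJ/mol.
Low-spin: t₂g⁵ eg⁰, orbital CFSE = -2.0Δ_oct = -698 kJ/mol; plus 2 excess pairs × P = +358 kJ/mol; total -340 kJ/mol.
E(LS) − E(HS) = -340 − (0) = -340 kJ/mol.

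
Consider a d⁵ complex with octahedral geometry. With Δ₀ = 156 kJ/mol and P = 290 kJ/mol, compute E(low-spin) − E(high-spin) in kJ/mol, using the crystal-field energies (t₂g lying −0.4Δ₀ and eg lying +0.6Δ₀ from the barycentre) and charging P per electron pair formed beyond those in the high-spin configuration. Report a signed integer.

268

High-spin d⁵ fills as t₂g³ eg² with CFSE 3(−0.4) + 2(+0.6) = 0.0Δ₀ = 0 kJ/mol.
Low-spin t₂g⁵ eg⁰ gives -2.0Δ₀ = -312 kJ/mol, but forming 2 extra pairs costs 2P = 580 kJ/mol, so E(LS) = -312 + 580 = 268 kJ/mol.
Thus E(LS) − E(HS) = 268 kJ/mol.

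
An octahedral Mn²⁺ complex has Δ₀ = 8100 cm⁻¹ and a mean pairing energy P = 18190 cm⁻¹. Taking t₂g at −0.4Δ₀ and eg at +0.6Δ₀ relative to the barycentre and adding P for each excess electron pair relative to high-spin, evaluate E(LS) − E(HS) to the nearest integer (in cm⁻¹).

20180

Mn sits in group 7; removing 2 electrons leaves Mn²⁺ with 7 − 2 = 5 d electrons.
High-spin d⁵ fills as t₂g³ eg² with CFSE 3(−0.4) + 2(+0.6) = 0.0Δ₀ = 0 cm⁻¹.
Low-spin: t₂g⁵ eg⁰, orbital CFSE = -2.0Δ₀ = -16200 cm⁻¹; plus 2 excess pairs × P = +36380 cm⁻¹; total 20180 cm⁻¹.
E(LS) − E(HS) = 20180 − (0) = 20180 cm⁻¹.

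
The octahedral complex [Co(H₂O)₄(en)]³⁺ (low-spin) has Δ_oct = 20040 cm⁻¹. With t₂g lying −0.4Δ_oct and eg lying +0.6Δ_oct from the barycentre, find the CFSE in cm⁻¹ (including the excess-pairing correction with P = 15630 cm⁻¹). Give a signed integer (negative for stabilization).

Ligand charges: 4×(+0) from H₂O and 1×(+0) from en sum to +0; with overall charge +3, Co is +3.
Co is in group 9, so Co³⁺ is d⁶ (9 − 3 = 6).
The d⁶ electrons fill as t₂g⁶ eg⁰.
The orbital stabilization is -2.4Δ_oct = -2.4 × 20040 = -48096 cm⁻¹.
High-spin d⁶ would be t₂g⁴ eg² with 1 pair; low-spin has 3, so 2 excess pairs cost +2P = +31260 cm⁻¹.
Overall CFSE = -48096 + 31260 = -16836 cm⁻¹.

-16836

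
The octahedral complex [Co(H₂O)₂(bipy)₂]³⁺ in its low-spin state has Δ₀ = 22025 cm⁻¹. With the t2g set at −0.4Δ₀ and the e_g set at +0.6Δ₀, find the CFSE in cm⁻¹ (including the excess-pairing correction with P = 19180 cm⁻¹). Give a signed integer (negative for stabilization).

Ligand charges: 2×(+0) from H₂O and 2×(+0) from bipy sum to +0; with overall charge +3, Co is +3.
Co³⁺: group 9, so d-count = 9 − 3 = 6.
Electron filling gives t2g^6 e_g^0.
CFSE(orbital) = 6×(-0.4Δ₀) + 0×(0.6Δ₀) = -2.4Δ₀; with Δ₀ = 22025 cm⁻¹ that is -52860 cm⁻¹.
Pairing penalty: 3 pairs vs 1 in the high-spin reference → 2 extra × P = 38360 cm⁻¹.
Combining: -52860 + 38360 = -14500 cm⁻¹.

-14500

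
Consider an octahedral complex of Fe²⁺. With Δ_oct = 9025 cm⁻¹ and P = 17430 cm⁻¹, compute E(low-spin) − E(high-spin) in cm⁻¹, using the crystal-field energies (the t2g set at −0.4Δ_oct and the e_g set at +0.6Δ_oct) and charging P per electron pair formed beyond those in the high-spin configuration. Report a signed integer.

16810

Group 8 minus oxidation state +2 gives a d⁶ configuration for Fe²⁺.
High-spin d⁶ fills as t2g^4 e_g^2 with CFSE 4(−0.4) + 2(+0.6) = -0.4Δ_oct = -3610 cm⁻¹.
Low-spin t2g^6 e_g^0 gives -2.4Δ_oct = -21660 cm⁻¹, but forming 2 extra pairs costs 2P = 34860 cm⁻¹, so E(LS) = -21660 + 34860 = 13200 cm⁻¹.
E(LS) − E(HS) = 13200 − (-3610) = 16810 cm⁻¹.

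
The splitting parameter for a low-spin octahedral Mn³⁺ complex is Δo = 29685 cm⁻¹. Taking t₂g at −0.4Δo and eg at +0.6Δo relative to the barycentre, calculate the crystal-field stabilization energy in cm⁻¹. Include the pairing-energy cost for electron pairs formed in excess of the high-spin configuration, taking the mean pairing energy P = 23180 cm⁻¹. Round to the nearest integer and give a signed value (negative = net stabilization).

Mn³⁺: group 7, so d-count = 7 − 3 = 4.
Electron filling gives t₂g⁴ eg⁰.
Orbital CFSE = 4(-0.4) + 0(0.6) = -1.6Δo = -1.6 × 29685 = -47496 cm⁻¹.
Relative to high-spin t₂g³ eg¹ (0 paired), the low-spin configuration has 1 additional pair, contributing +1 × 23180 = +23180 cm⁻¹.
Net CFSE = -47496 + 23180 = -24316 cm⁻¹.

-24316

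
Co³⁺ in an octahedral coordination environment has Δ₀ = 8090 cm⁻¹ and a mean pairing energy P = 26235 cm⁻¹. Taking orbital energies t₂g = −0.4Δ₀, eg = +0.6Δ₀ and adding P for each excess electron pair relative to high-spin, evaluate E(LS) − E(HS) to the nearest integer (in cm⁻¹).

36290

Co is in group 9, so Co³⁺ is d⁶ (9 − 3 = 6).
High-spin d⁶ fills as t₂g⁴ eg² with CFSE 4(−0.4) + 2(+0.6) = -0.4Δ₀ = -3236 cm⁻¹.
Low-spin: t₂g⁶ eg⁰, orbital CFSE = -2.4Δ₀ = -19416 cm⁻¹; plus 2 excess pairs × P = +52470 cm⁻¹; total 33054 cm⁻¹.
The difference is 33054 − (-3236) = 36290 cm⁻¹, so high-spin lies lower.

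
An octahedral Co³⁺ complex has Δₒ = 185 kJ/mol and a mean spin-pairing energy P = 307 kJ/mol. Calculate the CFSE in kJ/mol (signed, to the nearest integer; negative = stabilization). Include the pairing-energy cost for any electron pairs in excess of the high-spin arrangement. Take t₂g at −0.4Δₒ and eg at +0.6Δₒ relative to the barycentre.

Group 9 minus oxidation state +3 gives a d⁶ configuration for Co³⁺.
Since Δₒ = 185 kJ/mol < P = 307 kJ/mol, the complex adopts the high-spin configuration.
Filling d⁶ accordingly: t₂g⁴ eg².
Orbital CFSE = -0.4Δₒ = -0.4 × 185 = -74 kJ/mol.
High-spin has no excess pairs, so no pairing correction applies.

-74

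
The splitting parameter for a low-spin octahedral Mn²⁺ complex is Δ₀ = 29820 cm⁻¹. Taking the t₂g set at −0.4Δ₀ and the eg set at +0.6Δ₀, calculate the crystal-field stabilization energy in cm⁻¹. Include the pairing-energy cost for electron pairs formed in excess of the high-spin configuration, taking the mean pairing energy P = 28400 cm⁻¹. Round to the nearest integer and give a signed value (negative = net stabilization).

-2840

Mn sits in group 7; removing 2 electrons leaves Mn²⁺ with 7 − 2 = 5 d electrons.
Electron filling gives t₂g⁵ eg⁰.
Orbital CFSE = 5(-0.4) + 0(0.6) = -2.0Δ₀ = -2.0 × 29820 = -59640 cm⁻¹.
Pairing penalty: 2 pairs vs 0 in the high-spin reference → 2 extra × P = 56800 cm⁻¹.
Net CFSE = -59640 + 56800 = -2840 cm⁻¹.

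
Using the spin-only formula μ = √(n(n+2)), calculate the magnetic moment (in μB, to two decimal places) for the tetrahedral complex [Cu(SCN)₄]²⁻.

1.73 μB

Each SCN⁻ contributes -1; 4 × (-1) = -4. With overall charge -2, Cu is in the +2 oxidation state.
Cu sits in group 11; removing 2 electrons leaves Cu²⁺ with 11 − 2 = 9 d electrons.
With tetrahedral geometry the complex is necessarily high-spin.
Configuration: e⁴ t₂⁵ → 1 unpaired electron.
μ(spin-only) = √[1(1+2)] = √3 ≈ 1.73 μB.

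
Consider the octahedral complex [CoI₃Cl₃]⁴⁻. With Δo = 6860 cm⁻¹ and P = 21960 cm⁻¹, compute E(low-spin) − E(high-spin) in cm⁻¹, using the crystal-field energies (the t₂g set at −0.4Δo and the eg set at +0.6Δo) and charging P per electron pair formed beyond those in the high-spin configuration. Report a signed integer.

Ligand charges: 3×(-1) from I⁻ and 3×(-1) from Cl⁻ sum to -6; with overall charge -4, Co is +2.
Group 9 minus oxidation state +2 gives a d⁷ configuration for Co²⁺.
High-spin d⁷ fills as t₂g⁵ eg² with CFSE 5(−0.4) + 2(+0.6) = -0.8Δo = -5488 cm⁻¹.
Low-spin t₂g⁶ eg¹ gives -1.8Δo = -12348 cm⁻¹, but forming 1 extra pair costs 1P = 21960 cm⁻¹, so E(LS) = -12348 + 21960 = 9612 cm⁻¹.
E(LS) − E(HS) = 9612 − (-5488) = 15100 cm⁻¹.

15100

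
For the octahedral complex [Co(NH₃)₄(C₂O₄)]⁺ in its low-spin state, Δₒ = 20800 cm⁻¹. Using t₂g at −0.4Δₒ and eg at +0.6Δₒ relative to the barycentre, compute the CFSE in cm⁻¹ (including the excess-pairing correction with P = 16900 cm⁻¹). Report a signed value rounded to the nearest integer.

-16120

Ligand charges: 4×(+0) from NH₃ and 1×(-2) from C₂O₄²⁻ sum to -2; with overall charge +1, Co is +3.
Group 9 minus oxidation state +3 gives a d⁶ configuration for Co³⁺.
Configuration: t₂g⁶ eg⁰.
Orbital CFSE = 6(-0.4) + 0(0.6) = -2.4Δₒ = -2.4 × 20800 = -49920 cm⁻¹.
High-spin d⁶ would be t₂g⁴ eg² with 1 pair; low-spin has 3, so 2 excess pairs cost +2P = +33800 cm⁻¹.
Net CFSE = -49920 + 33800 = -16120 cm⁻¹.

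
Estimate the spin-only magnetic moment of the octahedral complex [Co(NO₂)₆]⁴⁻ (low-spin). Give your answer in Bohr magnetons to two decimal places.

Each NO₂⁻ contributes -1; 6 × (-1) = -6. With overall charge -4, Co is in the +2 oxidation state.
Co sits in group 9; removing 2 electrons leaves Co²⁺ with 9 − 2 = 7 d electrons.
Configuration: t2g^6 e_g^1 → 1 unpaired electron.
μ(spin-only) = √[1(1+2)] = √3 ≈ 1.73 Bohr magnetons.

1.73 Bohr magnetons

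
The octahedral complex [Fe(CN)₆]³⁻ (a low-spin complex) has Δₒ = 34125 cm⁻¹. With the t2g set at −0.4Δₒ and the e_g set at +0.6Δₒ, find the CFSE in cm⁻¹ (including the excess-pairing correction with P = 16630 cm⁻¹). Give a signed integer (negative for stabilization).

Each CN⁻ contributes -1; 6 × (-1) = -6. With overall charge -3, Fe is in the +3 oxidation state.
Fe sits in group 8; removing 3 electrons leaves Fe³⁺ with 8 − 3 = 5 d electrons.
Electron filling gives t2g^5 e_g^0.
CFSE(orbital) = 5×(-0.4Δₒ) + 0×(0.6Δₒ) = -2.0Δₒ; with Δₒ = 34125 cm⁻¹ that is -68250 cm⁻¹.
Relative to high-spin t2g^3 e_g^2 (0 paired), the low-spin configuration has 2 additional pairs, contributing +2 × 16630 = +33260 cm⁻¹.
Combining: -68250 + 33260 = -34990 cm⁻¹.

-34990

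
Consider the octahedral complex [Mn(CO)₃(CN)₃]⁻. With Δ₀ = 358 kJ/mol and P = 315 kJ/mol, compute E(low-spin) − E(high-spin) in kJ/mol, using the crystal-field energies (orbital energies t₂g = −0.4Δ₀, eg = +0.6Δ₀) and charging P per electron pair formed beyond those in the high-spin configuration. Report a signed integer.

Ligand charges: 3×(+0) from CO and 3×(-1) from CN⁻ sum to -3; with overall charge -1, Mn is +2.
Mn sits in group 7; removing 2 electrons leaves Mn²⁺ with 7 − 2 = 5 d electrons.
High-spin d⁵ fills as t₂g³ eg² with CFSE 3(−0.4) + 2(+0.6) = 0.0Δ₀ = 0 kJ/mol.
Low-spin: t₂g⁵ eg⁰, orbital CFSE = -2.0Δ₀ = -716 kJ/mol; plus 2 excess pairs × P = +630 kJ/mol; total -86 kJ/mol.
E(LS) − E(HS) = -86 − (0) = -86 kJ/mol.

-86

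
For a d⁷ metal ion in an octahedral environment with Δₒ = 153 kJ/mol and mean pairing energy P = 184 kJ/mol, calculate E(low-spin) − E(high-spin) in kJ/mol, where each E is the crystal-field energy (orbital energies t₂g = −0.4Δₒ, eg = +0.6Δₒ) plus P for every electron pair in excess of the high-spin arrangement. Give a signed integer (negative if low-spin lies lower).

31

High-spin: t₂g⁵ eg², CFSE = -0.8Δₒ = -122 kJ/mol.
Low-spin: t₂g⁶ eg¹, orbital CFSE = -1.8Δₒ = -275 kJ/mol; plus 1 excess pair × P = +184 kJ/mol; total -91 kJ/mol.
E(LS) − E(HS) = -91 − (-122) = 31 kJ/mol.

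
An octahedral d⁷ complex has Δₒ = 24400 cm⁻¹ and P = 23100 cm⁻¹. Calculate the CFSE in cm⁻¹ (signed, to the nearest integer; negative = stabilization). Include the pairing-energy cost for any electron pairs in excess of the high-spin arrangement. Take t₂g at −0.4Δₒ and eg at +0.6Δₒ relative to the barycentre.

-20820

Δₒ > P, so pairing is preferred: the ground state is low-spin.
That gives t₂g⁶ eg¹.
Orbital CFSE = -1.8Δₒ = -1.8 × 24400 = -43920 cm⁻¹.
Excess pairs vs high-spin: 3 − 2 = 1; pairing cost = +23100 cm⁻¹.
Net CFSE = -43920 + 23100 = -20820 cm⁻¹.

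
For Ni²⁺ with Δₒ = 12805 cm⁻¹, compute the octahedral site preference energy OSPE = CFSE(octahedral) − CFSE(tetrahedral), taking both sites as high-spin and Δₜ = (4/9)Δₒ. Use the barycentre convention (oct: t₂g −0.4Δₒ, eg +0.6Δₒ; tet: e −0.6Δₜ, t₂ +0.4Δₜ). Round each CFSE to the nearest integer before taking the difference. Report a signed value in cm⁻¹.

Ni is in group 10, so Ni²⁺ is d⁸ (10 − 2 = 8).
Octahedral high-spin t2g^6 e_g^2: CFSE = -1.2 × 12805 = -15366 cm⁻¹.
In a tetrahedral site the filling is e^4 t2^4: CFSE(tet) = -0.8Δₜ = -0.8 × (4/9)(12805) = -4553 cm⁻¹.
Subtracting, OSPE = -15366 − (-4553) = -10813 cm⁻¹.

-10813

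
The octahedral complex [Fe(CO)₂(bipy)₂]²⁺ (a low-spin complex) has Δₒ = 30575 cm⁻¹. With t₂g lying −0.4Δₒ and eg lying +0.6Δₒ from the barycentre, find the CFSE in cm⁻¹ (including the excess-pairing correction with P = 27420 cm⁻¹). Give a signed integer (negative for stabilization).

Ligand charges: 2×(+0) from CO and 2×(+0) from bipy sum to +0; with overall charge +2, Fe is +2.
Group 8 minus oxidation state +2 gives a d⁶ configuration for Fe²⁺.
Configuration: t₂g⁶ eg⁰.
Orbital CFSE = 6(-0.4) + 0(0.6) = -2.4Δₒ = -2.4 × 30575 = -73380 cm⁻¹.
High-spin d⁶ would be t₂g⁴ eg² with 1 pair; low-spin has 3, so 2 excess pairs cost +2P = +54840 cm⁻¹.
Overall CFSE = -73380 + 54840 = -18540 cm⁻¹.

-18540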